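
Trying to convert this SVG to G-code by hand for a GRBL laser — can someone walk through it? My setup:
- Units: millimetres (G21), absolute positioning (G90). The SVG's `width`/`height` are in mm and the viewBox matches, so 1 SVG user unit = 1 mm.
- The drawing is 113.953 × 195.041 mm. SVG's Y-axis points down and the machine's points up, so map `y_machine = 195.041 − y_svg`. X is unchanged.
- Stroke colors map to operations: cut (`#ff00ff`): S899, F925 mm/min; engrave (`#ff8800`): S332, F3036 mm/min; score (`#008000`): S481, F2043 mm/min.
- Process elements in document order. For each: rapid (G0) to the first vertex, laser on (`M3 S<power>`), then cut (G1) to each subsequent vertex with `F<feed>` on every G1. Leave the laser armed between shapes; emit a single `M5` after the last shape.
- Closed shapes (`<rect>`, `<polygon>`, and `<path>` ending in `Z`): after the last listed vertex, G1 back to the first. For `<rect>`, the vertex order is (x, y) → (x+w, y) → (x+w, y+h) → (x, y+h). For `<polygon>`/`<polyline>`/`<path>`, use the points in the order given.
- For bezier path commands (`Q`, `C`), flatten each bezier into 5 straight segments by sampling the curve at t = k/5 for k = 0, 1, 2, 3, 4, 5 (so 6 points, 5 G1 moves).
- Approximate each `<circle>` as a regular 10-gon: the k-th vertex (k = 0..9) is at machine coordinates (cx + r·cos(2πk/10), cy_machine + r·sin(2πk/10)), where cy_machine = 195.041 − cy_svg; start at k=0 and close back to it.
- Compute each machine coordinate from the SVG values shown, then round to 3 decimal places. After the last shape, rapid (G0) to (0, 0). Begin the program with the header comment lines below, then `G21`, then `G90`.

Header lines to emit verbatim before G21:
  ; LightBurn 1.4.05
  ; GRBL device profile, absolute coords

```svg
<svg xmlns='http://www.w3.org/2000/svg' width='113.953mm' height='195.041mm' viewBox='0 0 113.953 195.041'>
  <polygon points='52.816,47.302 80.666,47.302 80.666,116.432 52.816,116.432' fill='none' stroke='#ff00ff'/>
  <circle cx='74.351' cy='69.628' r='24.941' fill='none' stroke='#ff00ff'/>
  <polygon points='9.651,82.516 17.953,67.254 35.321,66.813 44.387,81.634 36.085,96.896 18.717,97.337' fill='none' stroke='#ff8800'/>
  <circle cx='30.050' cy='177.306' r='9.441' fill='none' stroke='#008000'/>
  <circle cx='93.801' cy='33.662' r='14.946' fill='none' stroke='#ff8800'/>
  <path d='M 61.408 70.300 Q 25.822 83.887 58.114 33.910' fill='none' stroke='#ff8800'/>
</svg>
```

; LightBurn 1.4.05
; GRBL device profile, absolute coords
G21
G90
G0 X52.816 Y147.739
M3 S899
G1 X80.666 Y147.739 F925
G1 X80.666 Y78.609 F925
G1 X52.816 Y78.609 F925
G1 X52.816 Y147.739 F925
G0 X99.292 Y125.413
M3 S899
G1 X94.529 Y140.073 F925
G1 X82.058 Y149.133 F925
G1 X66.644 Y149.133 F925
G1 X54.173 Y140.073 F925
G1 X49.410 Y125.413 F925
G1 X54.173 Y110.753 F925
G1 X66.644 Y101.693 F925
G1 X82.058 Y101.693 F925
G1 X94.529 Y110.753 F925
G1 X99.292 Y125.413 F925
G0 X9.651 Y112.525
M3 S332
G1 X17.953 Y127.787 F3036
G1 X35.321 Y128.228 F3036
G1 X44.387 Y113.407 F3036
G1 X36.085 Y98.145 F3036
G1 X18.717 Y97.704 F3036
G1 X9.651 Y112.525 F3036
G0 X39.491 Y17.735
M3 S481
G1 X37.688 Y23.284 F2043
G1 X32.967 Y26.714 F2043
G1 X27.133 Y26.714 F2043
G1 X22.412 Y23.284 F2043
G1 X20.609 Y17.735 F2043
G1 X22.412 Y12.186 F2043
G1 X27.133 Y8.756 F2043
G1 X32.967 Y8.756 F2043
G1 X37.688 Y12.186 F2043
G1 X39.491 Y17.735 F2043
G0 X108.747 Y161.379
M3 S332
G1 X105.893 Y170.164 F3036
G1 X98.420 Y175.593 F3036
G1 X89.182 Y175.593 F3036
G1 X81.709 Y170.164 F3036
G1 X78.855 Y161.379 F3036
G1 X81.709 Y152.594 F3036
G1 X89.182 Y147.165 F3036
G1 X98.420 Y147.165 F3036
G1 X105.893 Y152.594 F3036
G1 X108.747 Y161.379 F3036
G0 X61.408 Y124.741
M3 S332
G1 X49.889 Y121.849 F3036
G1 X43.800 Y124.042 F3036
G1 X43.141 Y131.320 F3036
G1 X47.912 Y143.683 F3036
G1 X58.114 Y161.131 F3036
M5
G0 X0.000 Y0.000

Since the viewBox matches the mm dimensions, user units are millimetres directly. The only transform is the Y-flip y_m = 195.041 − y_svg.

Shape 1 is a rectangle drawn with `<polygon>`. Its stroke #ff00ff means cut at S899, F925. After flipping Y the toolpath is (52.816,147.739) → (80.666,147.739) → (80.666,78.609) → (52.816,78.609) → (52.816,147.739), returning to the start.

Shape 2 is a circle drawn with `<circle>`. Its stroke #ff00ff means cut at S899, F925. After flipping Y the toolpath is (99.292,125.413) → (94.529,140.073) → (82.058,149.133) → (66.644,149.133) → (54.173,140.073) → (49.410,125.413) → (54.173,110.753) → (66.644,101.693) → (82.058,101.693) → (94.529,110.753) → (99.292,125.413), returning to the start.

Shape 3 is a regular polygon drawn with `<polygon>`. Its stroke #ff8800 means engrave at S332, F3036. After flipping Y the toolpath is (9.651,112.525) → (17.953,127.787) → (35.321,128.228) → (44.387,113.407) → (36.085,98.145) → (18.717,97.704) → (9.651,112.525), returning to the start.

Shape 4 is a circle drawn with `<circle>`. Its stroke #008000 means score at S481, F2043. After flipping Y the toolpath is (39.491,17.735) → (37.688,23.284) → (32.967,26.714) → (27.133,26.714) → (22.412,23.284) → (20.609,17.735) → (22.412,12.186) → (27.133,8.756) → (32.967,8.756) → (37.688,12.186) → (39.491,17.735), returning to the start.

Shape 5 is a circle drawn with `<circle>`. Its stroke #ff8800 means engrave at S332, F3036. After flipping Y the toolpath is (108.747,161.379) → (105.893,170.164) → (98.420,175.593) → (89.182,175.593) → (81.709,170.164) → (78.855,161.379) → (81.709,152.594) → (89.182,147.165) → (98.420,147.165) → (105.893,152.594) → (108.747,161.379), returning to the start.

Shape 6 is a quadratic bezier drawn with `<path>`. Its stroke #ff8800 means engrave at S332, F3036. After flipping Y the toolpath is (61.408,124.741) → (49.889,121.849) → (43.800,124.042) → (43.141,131.320) → (47.912,143.683) → (58.114,161.131).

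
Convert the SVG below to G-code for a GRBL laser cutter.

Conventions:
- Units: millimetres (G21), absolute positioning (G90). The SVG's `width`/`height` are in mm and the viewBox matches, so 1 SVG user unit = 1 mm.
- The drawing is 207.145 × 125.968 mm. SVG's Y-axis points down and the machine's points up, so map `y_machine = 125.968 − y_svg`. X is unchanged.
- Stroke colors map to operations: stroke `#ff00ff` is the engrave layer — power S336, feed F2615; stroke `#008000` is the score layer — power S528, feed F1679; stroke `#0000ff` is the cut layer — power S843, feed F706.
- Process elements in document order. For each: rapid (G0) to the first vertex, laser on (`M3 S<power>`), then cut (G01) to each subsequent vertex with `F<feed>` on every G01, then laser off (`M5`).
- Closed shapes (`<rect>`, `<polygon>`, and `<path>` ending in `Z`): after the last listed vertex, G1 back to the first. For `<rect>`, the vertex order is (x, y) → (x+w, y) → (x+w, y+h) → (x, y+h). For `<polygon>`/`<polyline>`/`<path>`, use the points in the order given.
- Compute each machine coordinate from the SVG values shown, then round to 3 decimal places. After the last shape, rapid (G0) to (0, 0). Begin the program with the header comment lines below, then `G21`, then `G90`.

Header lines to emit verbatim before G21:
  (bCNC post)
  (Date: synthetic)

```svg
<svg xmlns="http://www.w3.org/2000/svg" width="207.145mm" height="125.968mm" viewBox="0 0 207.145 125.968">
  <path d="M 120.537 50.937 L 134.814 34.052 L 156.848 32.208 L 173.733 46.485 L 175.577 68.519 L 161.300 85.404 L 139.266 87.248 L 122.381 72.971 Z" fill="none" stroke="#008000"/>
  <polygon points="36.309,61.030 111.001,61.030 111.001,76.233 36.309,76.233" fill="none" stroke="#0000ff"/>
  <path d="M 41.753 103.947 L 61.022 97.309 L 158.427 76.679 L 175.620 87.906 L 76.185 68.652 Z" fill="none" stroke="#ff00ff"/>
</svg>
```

1 u = 1 mm; y_m = 125.968 − y.

[1] `<path>` regular polygon, #008000→score S528 F1679: (120.537,75.031) → (134.814,91.916) → (156.848,93.760) → (173.733,79.483) → (175.577,57.449) → (161.300,40.564) → (139.266,38.720) → (122.381,52.997) → (120.537,75.031) (closed)

[2] `<polygon>` rectangle, #0000ff→cut S843 F706: (36.309,64.938) → (111.001,64.938) → (111.001,49.735) → (36.309,49.735) → (36.309,64.938) (closed)

[3] `<path>` closed polygon, #ff00ff→engrave S336 F2615: (41.753,22.021) → (61.022,28.659) → (158.427,49.289) → (175.620,38.062) → (76.185,57.316) → (41.753,22.021) (closed)

(bCNC post)
(Date: synthetic)
G21
G90
G0 X120.537 Y75.031
M3 S528
G01 X134.814 Y91.916 F1679
G01 X156.848 Y93.760 F1679
G01 X173.733 Y79.483 F1679
G01 X175.577 Y57.449 F1679
G01 X161.300 Y40.564 F1679
G01 X139.266 Y38.720 F1679
G01 X122.381 Y52.997 F1679
G01 X120.537 Y75.031 F1679
M5
G0 X36.309 Y64.938
M3 S843
G01 X111.001 Y64.938 F706
G01 X111.001 Y49.735 F706
G01 X36.309 Y49.735 F706
G01 X36.309 Y64.938 F706
M5
G0 X41.753 Y22.021
M3 S336
G01 X61.022 Y28.659 F2615
G01 X158.427 Y49.289 F2615
G01 X175.620 Y38.062 F2615
G01 X76.185 Y57.316 F2615
G01 X41.753 Y22.021 F2615
M5
G0 X0.000 Y0.000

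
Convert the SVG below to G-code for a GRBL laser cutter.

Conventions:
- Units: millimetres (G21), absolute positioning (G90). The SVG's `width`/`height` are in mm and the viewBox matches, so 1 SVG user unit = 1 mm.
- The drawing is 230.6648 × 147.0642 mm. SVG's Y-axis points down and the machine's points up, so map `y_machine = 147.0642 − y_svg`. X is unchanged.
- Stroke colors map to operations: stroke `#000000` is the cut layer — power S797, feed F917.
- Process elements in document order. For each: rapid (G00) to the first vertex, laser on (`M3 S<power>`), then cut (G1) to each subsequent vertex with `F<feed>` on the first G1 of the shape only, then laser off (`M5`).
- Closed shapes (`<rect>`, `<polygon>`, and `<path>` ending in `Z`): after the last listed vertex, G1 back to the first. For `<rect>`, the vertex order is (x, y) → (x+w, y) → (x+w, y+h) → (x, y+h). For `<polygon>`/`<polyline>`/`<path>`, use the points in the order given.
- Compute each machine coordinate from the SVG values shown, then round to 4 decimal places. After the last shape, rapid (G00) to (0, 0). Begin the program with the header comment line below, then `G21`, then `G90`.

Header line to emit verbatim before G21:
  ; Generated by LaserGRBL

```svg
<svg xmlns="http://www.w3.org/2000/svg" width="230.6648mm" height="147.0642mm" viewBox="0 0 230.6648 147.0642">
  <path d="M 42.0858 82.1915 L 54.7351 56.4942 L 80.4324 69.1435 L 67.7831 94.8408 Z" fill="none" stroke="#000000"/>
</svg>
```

; Generated by LaserGRBL
G21
G90
G00 X42.0858 Y64.8727
M3 S797
G1 X54.7351 Y90.5700 F917
G1 X80.4324 Y77.9207
G1 X67.7831 Y52.2234
G1 X42.0858 Y64.8727
M5
G00 X0.0000 Y0.0000

1 u = 1 mm; y_m = 147.0642 − y.

[1] `<path>` regular polygon, #000000→cut S797 F917: (42.0858,64.8727) → (54.7351,90.5700) → (80.4324,77.9207) → (67.7831,52.2234) → (42.0858,64.8727) (closed)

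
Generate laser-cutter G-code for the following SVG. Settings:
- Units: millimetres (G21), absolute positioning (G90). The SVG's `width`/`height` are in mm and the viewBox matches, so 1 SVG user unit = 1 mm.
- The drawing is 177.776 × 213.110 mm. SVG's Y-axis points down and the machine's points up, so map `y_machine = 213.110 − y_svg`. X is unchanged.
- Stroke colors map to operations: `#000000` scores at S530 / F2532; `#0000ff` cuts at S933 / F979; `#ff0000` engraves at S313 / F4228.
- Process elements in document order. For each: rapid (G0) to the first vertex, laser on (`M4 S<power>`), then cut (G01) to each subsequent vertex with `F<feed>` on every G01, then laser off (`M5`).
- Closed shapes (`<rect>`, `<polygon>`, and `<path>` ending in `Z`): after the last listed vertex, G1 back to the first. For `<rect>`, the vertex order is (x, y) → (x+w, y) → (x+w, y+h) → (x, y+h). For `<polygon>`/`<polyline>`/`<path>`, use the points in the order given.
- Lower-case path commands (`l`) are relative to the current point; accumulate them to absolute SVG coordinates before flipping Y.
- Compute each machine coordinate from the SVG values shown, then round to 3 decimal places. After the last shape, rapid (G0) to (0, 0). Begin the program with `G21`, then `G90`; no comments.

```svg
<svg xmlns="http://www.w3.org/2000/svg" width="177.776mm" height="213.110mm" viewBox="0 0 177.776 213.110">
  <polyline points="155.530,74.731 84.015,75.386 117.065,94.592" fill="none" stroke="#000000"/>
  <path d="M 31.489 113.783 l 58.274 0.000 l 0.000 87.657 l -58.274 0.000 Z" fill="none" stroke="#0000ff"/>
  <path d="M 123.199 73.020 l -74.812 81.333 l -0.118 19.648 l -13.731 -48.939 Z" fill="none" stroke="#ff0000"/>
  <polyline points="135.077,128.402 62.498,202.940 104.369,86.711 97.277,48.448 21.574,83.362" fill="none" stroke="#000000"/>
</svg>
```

G21
G90
G0 X155.530 Y138.379
M4 S530
G01 X84.015 Y137.724 F2532
G01 X117.065 Y118.518 F2532
M5
G0 X31.489 Y99.327
M4 S933
G01 X89.763 Y99.327 F979
G01 X89.763 Y11.670 F979
G01 X31.489 Y11.670 F979
G01 X31.489 Y99.327 F979
M5
G0 X123.199 Y140.090
M4 S313
G01 X48.387 Y58.757 F4228
G01 X48.269 Y39.109 F4228
G01 X34.538 Y88.048 F4228
G01 X123.199 Y140.090 F4228
M5
G0 X135.077 Y84.708
M4 S530
G01 X62.498 Y10.170 F2532
G01 X104.369 Y126.399 F2532
G01 X97.277 Y164.662 F2532
G01 X21.574 Y129.748 F2532
M5
G0 X0.000 Y0.000

1 u = 1 mm; y_m = 213.110 − y.

[1] `<polyline>` open polyline, #000000→score S530 F2532: (155.530,138.379) → (84.015,137.724) → (117.065,118.518)

[2] `<path>` rectangle, #0000ff→cut S933 F979: (31.489,99.327) → (89.763,99.327) → (89.763,11.670) → (31.489,11.670) → (31.489,99.327) (closed)

[3] `<path>` closed polygon, #ff0000→engrave S313 F4228: (123.199,140.090) → (48.387,58.757) → (48.269,39.109) → (34.538,88.048) → (123.199,140.090) (closed)

[4] `<polyline>` open polyline, #000000→score S530 F2532: (135.077,84.708) → (62.498,10.170) → (104.369,126.399) → (97.277,164.662) → (21.574,129.748)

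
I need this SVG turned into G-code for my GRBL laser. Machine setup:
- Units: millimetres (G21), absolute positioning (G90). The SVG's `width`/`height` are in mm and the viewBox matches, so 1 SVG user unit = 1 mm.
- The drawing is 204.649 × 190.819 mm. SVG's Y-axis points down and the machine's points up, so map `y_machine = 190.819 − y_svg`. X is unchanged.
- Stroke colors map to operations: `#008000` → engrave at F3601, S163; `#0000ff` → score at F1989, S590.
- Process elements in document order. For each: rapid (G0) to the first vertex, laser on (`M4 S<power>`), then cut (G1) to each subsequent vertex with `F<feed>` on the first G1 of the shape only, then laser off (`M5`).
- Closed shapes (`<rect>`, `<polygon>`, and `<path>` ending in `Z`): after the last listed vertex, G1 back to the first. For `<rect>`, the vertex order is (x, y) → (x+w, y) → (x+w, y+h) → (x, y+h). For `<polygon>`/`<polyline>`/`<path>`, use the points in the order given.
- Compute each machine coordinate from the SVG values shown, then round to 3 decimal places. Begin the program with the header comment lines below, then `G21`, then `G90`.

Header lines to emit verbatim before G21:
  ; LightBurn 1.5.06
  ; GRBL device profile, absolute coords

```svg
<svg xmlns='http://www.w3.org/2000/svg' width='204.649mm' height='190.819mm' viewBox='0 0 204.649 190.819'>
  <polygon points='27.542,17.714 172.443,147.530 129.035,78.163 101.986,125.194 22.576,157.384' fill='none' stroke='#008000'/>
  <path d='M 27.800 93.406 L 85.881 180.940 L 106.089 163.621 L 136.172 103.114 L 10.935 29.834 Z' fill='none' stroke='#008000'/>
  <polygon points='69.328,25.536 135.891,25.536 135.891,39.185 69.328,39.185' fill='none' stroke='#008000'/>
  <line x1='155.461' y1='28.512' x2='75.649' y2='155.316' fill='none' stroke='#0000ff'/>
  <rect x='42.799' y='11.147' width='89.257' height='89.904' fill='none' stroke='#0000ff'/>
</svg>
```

; LightBurn 1.5.06
; GRBL device profile, absolute coords
G21
G90
G0 X27.542 Y173.105
M4 S163
G1 X172.443 Y43.289 F3601
G1 X129.035 Y112.656
G1 X101.986 Y65.625
G1 X22.576 Y33.435
G1 X27.542 Y173.105
M5
G0 X27.800 Y97.413
M4 S163
G1 X85.881 Y9.879 F3601
G1 X106.089 Y27.198
G1 X136.172 Y87.705
G1 X10.935 Y160.985
G1 X27.800 Y97.413
M5
G0 X69.328 Y165.283
M4 S163
G1 X135.891 Y165.283 F3601
G1 X135.891 Y151.634
G1 X69.328 Y151.634
G1 X69.328 Y165.283
M5
G0 X155.461 Y162.307
M4 S590
G1 X75.649 Y35.503 F1989
M5
G0 X42.799 Y179.672
M4 S590
G1 X132.056 Y179.672 F1989
G1 X132.056 Y89.768
G1 X42.799 Y89.768
G1 X42.799 Y179.672
M5

Since the viewBox matches the mm dimensions, user units are millimetres directly. The only transform is the Y-flip y_m = 190.819 − y_svg.

Shape 1 is a closed polygon drawn with `<polygon>`. Its stroke #008000 means engrave at S163, F3601. After flipping Y the toolpath is (27.542,173.105) → (172.443,43.289) → (129.035,112.656) → (101.986,65.625) → (22.576,33.435) → (27.542,173.105), returning to the start.

Shape 2 is a closed polygon drawn with `<path>`. Its stroke #008000 means engrave at S163, F3601. After flipping Y the toolpath is (27.800,97.413) → (85.881,9.879) → (106.089,27.198) → (136.172,87.705) → (10.935,160.985) → (27.800,97.413), returning to the start.

Shape 3 is a rectangle drawn with `<polygon>`. Its stroke #008000 means engrave at S163, F3601. After flipping Y the toolpath is (69.328,165.283) → (135.891,165.283) → (135.891,151.634) → (69.328,151.634) → (69.328,165.283), returning to the start.

Shape 4 is a line segment drawn with `<line>`. Its stroke #0000ff means score at S590, F1989. After flipping Y the toolpath is (155.461,162.307) → (75.649,35.503).

Shape 5 is a rectangle drawn with `<rect>`. Its stroke #0000ff means score at S590, F1989. After flipping Y the toolpath is (42.799,179.672) → (132.056,179.672) → (132.056,89.768) → (42.799,89.768) → (42.799,179.672), returning to the start.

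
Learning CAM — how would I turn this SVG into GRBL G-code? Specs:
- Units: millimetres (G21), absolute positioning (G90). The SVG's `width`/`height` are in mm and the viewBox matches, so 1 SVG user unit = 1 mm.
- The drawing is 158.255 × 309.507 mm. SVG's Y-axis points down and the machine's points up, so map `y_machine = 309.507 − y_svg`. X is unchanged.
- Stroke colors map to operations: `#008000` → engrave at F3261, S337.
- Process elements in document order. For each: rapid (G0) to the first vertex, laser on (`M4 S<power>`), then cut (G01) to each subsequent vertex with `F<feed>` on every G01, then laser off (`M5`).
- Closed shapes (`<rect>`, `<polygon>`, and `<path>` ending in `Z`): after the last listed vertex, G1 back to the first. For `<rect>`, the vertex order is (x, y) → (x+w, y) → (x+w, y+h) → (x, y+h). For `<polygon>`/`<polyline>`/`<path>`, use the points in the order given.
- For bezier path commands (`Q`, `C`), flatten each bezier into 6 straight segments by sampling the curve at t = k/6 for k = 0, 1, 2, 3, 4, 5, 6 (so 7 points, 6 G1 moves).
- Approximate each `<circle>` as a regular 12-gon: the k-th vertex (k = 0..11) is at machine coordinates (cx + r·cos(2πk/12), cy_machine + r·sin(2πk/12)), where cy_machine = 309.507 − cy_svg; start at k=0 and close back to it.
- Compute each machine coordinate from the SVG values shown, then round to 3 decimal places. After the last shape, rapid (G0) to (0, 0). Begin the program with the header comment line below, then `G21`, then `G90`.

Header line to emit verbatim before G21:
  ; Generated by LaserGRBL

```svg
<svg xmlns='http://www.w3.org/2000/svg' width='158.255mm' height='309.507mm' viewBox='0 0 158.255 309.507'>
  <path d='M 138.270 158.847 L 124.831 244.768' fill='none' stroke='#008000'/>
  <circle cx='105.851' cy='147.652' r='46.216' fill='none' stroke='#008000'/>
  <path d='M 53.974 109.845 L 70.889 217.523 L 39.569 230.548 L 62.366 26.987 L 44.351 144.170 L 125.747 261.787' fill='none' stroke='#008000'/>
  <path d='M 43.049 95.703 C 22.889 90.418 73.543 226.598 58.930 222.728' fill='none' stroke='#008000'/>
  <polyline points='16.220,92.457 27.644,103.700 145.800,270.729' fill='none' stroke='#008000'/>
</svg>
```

viewBox `0 0 158.255 309.507` with mm width/height → 1 unit = 1 mm. Flip: y_m = 309.507 − y_svg.

**Shape 1** — `<path>` line segment, stroke `#008000` → engrave (S337, F3261). Machine vertices: (138.270,150.660) → (124.831,64.739). Open path.

**Shape 2** — `<circle>` circle, stroke `#008000` → engrave (S337, F3261). Machine vertices: (152.067,161.855) → (145.875,184.963) → (128.959,201.879) → (105.851,208.071) → (82.743,201.879) → (65.827,184.963) → (59.635,161.855) → (65.827,138.747) → (82.743,121.831) → (105.851,115.639) → (128.959,121.831) → (145.875,138.747) → (152.067,161.855). Closed: final G1 returns to the first vertex.

**Shape 3** — `<path>` open polyline, stroke `#008000` → engrave (S337, F3261). Machine vertices: (53.974,199.662) → (70.889,91.984) → (39.569,78.959) → (62.366,282.520) → (44.351,165.337) → (125.747,47.720). Open path.

**Shape 4** — `<path>` cubic bezier, stroke `#008000` → engrave (S337, F3261). Control points (SVG): P0=(43.049,95.703), P1=(22.889,90.418), P2=(73.543,226.598), P3=(58.930,222.728); sampled at t=k/6. Machine vertices: (43.049,213.804) → (38.240,205.961) → (41.454,182.360) → (48.909,150.822) → (56.827,119.166) → (61.428,95.212) → (58.930,86.779). Open path.

**Shape 5** — `<polyline>` open polyline, stroke `#008000` → engrave (S337, F3261). Machine vertices: (16.220,217.050) → (27.644,205.807) → (145.800,38.778). Open path.

; Generated by LaserGRBL
G21
G90
G0 X138.270 Y150.660
M4 S337
G01 X124.831 Y64.739 F3261
M5
G0 X152.067 Y161.855
M4 S337
G01 X145.875 Y184.963 F3261
G01 X128.959 Y201.879 F3261
G01 X105.851 Y208.071 F3261
G01 X82.743 Y201.879 F3261
G01 X65.827 Y184.963 F3261
G01 X59.635 Y161.855 F3261
G01 X65.827 Y138.747 F3261
G01 X82.743 Y121.831 F3261
G01 X105.851 Y115.639 F3261
G01 X128.959 Y121.831 F3261
G01 X145.875 Y138.747 F3261
G01 X152.067 Y161.855 F3261
M5
G0 X53.974 Y199.662
M4 S337
G01 X70.889 Y91.984 F3261
G01 X39.569 Y78.959 F3261
G01 X62.366 Y282.520 F3261
G01 X44.351 Y165.337 F3261
G01 X125.747 Y47.720 F3261
M5
G0 X43.049 Y213.804
M4 S337
G01 X38.240 Y205.961 F3261
G01 X41.454 Y182.360 F3261
G01 X48.909 Y150.822 F3261
G01 X56.827 Y119.166 F3261
G01 X61.428 Y95.212 F3261
G01 X58.930 Y86.779 F3261
M5
G0 X16.220 Y217.050
M4 S337
G01 X27.644 Y205.807 F3261
G01 X145.800 Y38.778 F3261
M5
G0 X0.000 Y0.000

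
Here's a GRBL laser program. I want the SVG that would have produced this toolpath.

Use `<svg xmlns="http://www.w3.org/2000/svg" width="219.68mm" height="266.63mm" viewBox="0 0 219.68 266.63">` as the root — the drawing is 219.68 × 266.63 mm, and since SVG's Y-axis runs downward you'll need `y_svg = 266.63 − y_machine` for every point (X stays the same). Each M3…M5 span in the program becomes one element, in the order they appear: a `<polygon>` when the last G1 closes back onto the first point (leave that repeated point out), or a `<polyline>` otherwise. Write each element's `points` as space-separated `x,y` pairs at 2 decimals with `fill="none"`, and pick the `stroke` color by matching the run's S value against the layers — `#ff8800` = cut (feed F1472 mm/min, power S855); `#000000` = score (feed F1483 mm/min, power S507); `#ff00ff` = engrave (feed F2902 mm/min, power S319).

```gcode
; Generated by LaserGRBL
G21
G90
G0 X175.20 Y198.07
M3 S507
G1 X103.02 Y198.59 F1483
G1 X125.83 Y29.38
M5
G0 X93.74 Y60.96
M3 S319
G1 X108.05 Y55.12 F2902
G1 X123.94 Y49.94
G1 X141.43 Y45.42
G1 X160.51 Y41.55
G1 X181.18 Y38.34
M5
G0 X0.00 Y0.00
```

<svg xmlns="http://www.w3.org/2000/svg" width="219.68mm" height="266.63mm" viewBox="0 0 219.68 266.63">
  <polyline points="175.20,68.56 103.02,68.04 125.83,237.25" fill="none" stroke="#000000"/>
  <polyline points="93.74,205.67 108.05,211.51 123.94,216.69 141.43,221.21 160.51,225.08 181.18,228.29" fill="none" stroke="#ff00ff"/>
</svg>

Machine Y-up, SVG Y-down with viewBox height 266.63, so y_svg = 266.63 − y_machine; X carries over.

Run 1: power S507 maps to stroke `#000000` (score). The run is open, so emit a `<polyline>` with points (Y-flipped): 175.20,68.56 103.02,68.04 125.83,237.25.

Run 2: the run's S319 means `#ff00ff` (engrave). The run is open, so emit a `<polyline>` with points (Y-flipped): 93.74,205.67 108.05,211.51 123.94,216.69 141.43,221.21 160.51,225.08 181.18,228.29.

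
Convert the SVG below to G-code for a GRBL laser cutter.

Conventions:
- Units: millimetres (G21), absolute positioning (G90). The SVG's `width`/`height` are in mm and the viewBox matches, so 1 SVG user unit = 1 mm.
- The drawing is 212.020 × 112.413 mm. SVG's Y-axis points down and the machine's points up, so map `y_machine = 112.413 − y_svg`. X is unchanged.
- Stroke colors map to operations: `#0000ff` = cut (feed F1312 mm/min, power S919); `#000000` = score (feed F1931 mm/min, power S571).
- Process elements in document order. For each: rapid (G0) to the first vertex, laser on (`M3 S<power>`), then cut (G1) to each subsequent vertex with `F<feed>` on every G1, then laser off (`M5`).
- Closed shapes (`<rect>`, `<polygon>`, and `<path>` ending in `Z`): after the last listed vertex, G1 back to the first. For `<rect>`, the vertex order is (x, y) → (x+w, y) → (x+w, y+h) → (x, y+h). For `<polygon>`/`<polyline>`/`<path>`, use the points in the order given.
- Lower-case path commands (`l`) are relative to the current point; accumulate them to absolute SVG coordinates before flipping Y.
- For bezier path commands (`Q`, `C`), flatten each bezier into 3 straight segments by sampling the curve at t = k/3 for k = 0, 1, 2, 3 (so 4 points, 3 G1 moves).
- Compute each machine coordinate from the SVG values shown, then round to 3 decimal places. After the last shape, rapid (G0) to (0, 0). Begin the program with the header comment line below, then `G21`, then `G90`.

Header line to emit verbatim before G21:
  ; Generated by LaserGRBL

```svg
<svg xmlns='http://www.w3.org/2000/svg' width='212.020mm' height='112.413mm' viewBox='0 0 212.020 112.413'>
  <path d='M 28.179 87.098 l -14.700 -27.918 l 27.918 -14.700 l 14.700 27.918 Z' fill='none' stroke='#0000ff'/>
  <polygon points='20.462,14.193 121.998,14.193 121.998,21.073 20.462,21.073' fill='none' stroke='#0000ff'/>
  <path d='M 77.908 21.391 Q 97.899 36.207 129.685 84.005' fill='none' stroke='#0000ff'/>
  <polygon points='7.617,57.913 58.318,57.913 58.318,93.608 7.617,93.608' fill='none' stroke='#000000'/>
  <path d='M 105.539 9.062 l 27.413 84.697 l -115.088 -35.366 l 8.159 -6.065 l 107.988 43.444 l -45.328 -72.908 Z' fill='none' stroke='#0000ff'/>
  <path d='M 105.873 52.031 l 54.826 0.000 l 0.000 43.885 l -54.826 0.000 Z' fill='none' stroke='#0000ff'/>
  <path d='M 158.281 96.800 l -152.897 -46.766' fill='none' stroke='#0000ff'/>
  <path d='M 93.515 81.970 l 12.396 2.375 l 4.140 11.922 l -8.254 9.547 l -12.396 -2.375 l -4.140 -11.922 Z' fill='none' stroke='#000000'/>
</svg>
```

; Generated by LaserGRBL
G21
G90
G0 X28.179 Y25.315
M3 S919
G1 X13.479 Y53.233 F1312
G1 X41.397 Y67.933 F1312
G1 X56.097 Y40.015 F1312
G1 X28.179 Y25.315 F1312
M5
G0 X20.462 Y98.220
M3 S919
G1 X121.998 Y98.220 F1312
G1 X121.998 Y91.340 F1312
G1 X20.462 Y91.340 F1312
G1 X20.462 Y98.220 F1312
M5
G0 X77.908 Y91.022
M3 S919
G1 X92.546 Y77.480 F1312
G1 X109.805 Y56.609 F1312
G1 X129.685 Y28.408 F1312
M5
G0 X7.617 Y54.500
M3 S571
G1 X58.318 Y54.500 F1931
G1 X58.318 Y18.805 F1931
G1 X7.617 Y18.805 F1931
G1 X7.617 Y54.500 F1931
M5
G0 X105.539 Y103.351
M3 S919
G1 X132.952 Y18.654 F1312
G1 X17.864 Y54.020 F1312
G1 X26.023 Y60.085 F1312
G1 X134.011 Y16.641 F1312
G1 X88.683 Y89.549 F1312
G1 X105.539 Y103.351 F1312
M5
G0 X105.873 Y60.382
M3 S919
G1 X160.699 Y60.382 F1312
G1 X160.699 Y16.497 F1312
G1 X105.873 Y16.497 F1312
G1 X105.873 Y60.382 F1312
M5
G0 X158.281 Y15.613
M3 S919
G1 X5.384 Y62.379 F1312
M5
G0 X93.515 Y30.443
M3 S571
G1 X105.911 Y28.068 F1931
G1 X110.051 Y16.146 F1931
G1 X101.797 Y6.599 F1931
G1 X89.401 Y8.974 F1931
G1 X85.261 Y20.896 F1931
G1 X93.515 Y30.443 F1931
M5
G0 X0.000 Y0.000

viewBox `0 0 212.020 112.413` with mm width/height → 1 unit = 1 mm. Flip: y_m = 112.413 − y_svg.

**Shape 1** — `<path>` regular polygon, stroke `#0000ff` → cut (S919, F1312). Machine vertices: (28.179,25.315) → (13.479,53.233) → (41.397,67.933) → (56.097,40.015) → (28.179,25.315). Closed: final G1 returns to the first vertex.

**Shape 2** — `<polygon>` rectangle, stroke `#0000ff` → cut (S919, F1312). Machine vertices: (20.462,98.220) → (121.998,98.220) → (121.998,91.340) → (20.462,91.340) → (20.462,98.220). Closed: final G1 returns to the first vertex.

**Shape 3** — `<path>` quadratic bezier, stroke `#0000ff` → cut (S919, F1312). Control points (SVG): P0=(77.908,21.391), P1=(97.899,36.207), P2=(129.685,84.005); sampled at t=k/3. Machine vertices: (77.908,91.022) → (92.546,77.480) → (109.805,56.609) → (129.685,28.408). Open path.

**Shape 4** — `<polygon>` rectangle, stroke `#000000` → score (S571, F1931). Machine vertices: (7.617,54.500) → (58.318,54.500) → (58.318,18.805) → (7.617,18.805) → (7.617,54.500). Closed: final G1 returns to the first vertex.

**Shape 5** — `<path>` closed polygon, stroke `#0000ff` → cut (S919, F1312). Machine vertices: (105.539,103.351) → (132.952,18.654) → (17.864,54.020) → (26.023,60.085) → (134.011,16.641) → (88.683,89.549) → (105.539,103.351). Closed: final G1 returns to the first vertex.

**Shape 6** — `<path>` rectangle, stroke `#0000ff` → cut (S919, F1312). Machine vertices: (105.873,60.382) → (160.699,60.382) → (160.699,16.497) → (105.873,16.497) → (105.873,60.382). Closed: final G1 returns to the first vertex.

**Shape 7** — `<path>` line segment, stroke `#0000ff` → cut (S919, F1312). Machine vertices: (158.281,15.613) → (5.384,62.379). Open path.

**Shape 8** — `<path>` regular polygon, stroke `#000000` → score (S571, F1931). Machine vertices: (93.515,30.443) → (105.911,28.068) → (110.051,16.146) → (101.797,6.599) → (89.401,8.974) → (85.261,20.896) → (93.515,30.443). Closed: final G1 returns to the first vertex.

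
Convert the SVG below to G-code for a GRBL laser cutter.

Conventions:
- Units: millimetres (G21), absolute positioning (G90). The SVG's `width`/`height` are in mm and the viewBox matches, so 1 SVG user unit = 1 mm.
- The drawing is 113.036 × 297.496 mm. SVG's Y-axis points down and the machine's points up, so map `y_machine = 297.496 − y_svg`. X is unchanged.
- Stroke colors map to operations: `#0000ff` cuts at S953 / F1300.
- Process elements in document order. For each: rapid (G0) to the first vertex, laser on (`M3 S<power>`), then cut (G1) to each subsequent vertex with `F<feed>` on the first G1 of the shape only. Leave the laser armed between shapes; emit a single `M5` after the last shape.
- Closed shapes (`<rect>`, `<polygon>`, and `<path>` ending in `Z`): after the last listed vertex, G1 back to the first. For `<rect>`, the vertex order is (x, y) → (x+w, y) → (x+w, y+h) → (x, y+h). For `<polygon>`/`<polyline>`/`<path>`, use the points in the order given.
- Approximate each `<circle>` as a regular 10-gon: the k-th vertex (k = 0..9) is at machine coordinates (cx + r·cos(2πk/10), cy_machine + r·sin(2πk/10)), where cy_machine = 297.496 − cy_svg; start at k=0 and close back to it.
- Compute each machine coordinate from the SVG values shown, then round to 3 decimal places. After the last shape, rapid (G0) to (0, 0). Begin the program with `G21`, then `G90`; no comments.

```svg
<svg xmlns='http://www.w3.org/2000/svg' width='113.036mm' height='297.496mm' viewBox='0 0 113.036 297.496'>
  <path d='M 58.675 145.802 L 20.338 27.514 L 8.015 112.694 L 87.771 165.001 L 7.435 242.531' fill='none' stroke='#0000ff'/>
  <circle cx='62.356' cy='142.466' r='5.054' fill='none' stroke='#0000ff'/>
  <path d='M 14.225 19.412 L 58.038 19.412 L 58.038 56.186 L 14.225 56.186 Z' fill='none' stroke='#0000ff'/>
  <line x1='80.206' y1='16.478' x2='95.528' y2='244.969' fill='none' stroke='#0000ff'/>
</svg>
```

G21
G90
G0 X58.675 Y151.694
M3 S953
G1 X20.338 Y269.982 F1300
G1 X8.015 Y184.802
G1 X87.771 Y132.495
G1 X7.435 Y54.965
G0 X67.410 Y155.030
M3 S953
G1 X66.445 Y158.001 F1300
G1 X63.918 Y159.837
G1 X60.794 Y159.837
G1 X58.267 Y158.001
G1 X57.302 Y155.030
G1 X58.267 Y152.059
G1 X60.794 Y150.223
G1 X63.918 Y150.223
G1 X66.445 Y152.059
G1 X67.410 Y155.030
G0 X14.225 Y278.084
M3 S953
G1 X58.038 Y278.084 F1300
G1 X58.038 Y241.310
G1 X14.225 Y241.310
G1 X14.225 Y278.084
G0 X80.206 Y281.018
M3 S953
G1 X95.528 Y52.527 F1300
M5
G0 X0.000 Y0.000

viewBox `0 0 113.036 297.496` with mm width/height → 1 unit = 1 mm. Flip: y_m = 297.496 − y_svg.

**Shape 1** — `<path>` open polyline, stroke `#0000ff` → cut (S953, F1300). Machine vertices: (58.675,151.694) → (20.338,269.982) → (8.015,184.802) → (87.771,132.495) → (7.435,54.965). Open path.

**Shape 2** — `<circle>` circle, stroke `#0000ff` → cut (S953, F1300). Machine vertices: (67.410,155.030) → (66.445,158.001) → (63.918,159.837) → (60.794,159.837) → (58.267,158.001) → (57.302,155.030) → (58.267,152.059) → (60.794,150.223) → (63.918,150.223) → (66.445,152.059) → (67.410,155.030). Closed: final G1 returns to the first vertex.

**Shape 3** — `<path>` rectangle, stroke `#0000ff` → cut (S953, F1300). Machine vertices: (14.225,278.084) → (58.038,278.084) → (58.038,241.310) → (14.225,241.310) → (14.225,278.084). Closed: final G1 returns to the first vertex.

**Shape 4** — `<line>` line segment, stroke `#0000ff` → cut (S953, F1300). Machine vertices: (80.206,281.018) → (95.528,52.527). Open path.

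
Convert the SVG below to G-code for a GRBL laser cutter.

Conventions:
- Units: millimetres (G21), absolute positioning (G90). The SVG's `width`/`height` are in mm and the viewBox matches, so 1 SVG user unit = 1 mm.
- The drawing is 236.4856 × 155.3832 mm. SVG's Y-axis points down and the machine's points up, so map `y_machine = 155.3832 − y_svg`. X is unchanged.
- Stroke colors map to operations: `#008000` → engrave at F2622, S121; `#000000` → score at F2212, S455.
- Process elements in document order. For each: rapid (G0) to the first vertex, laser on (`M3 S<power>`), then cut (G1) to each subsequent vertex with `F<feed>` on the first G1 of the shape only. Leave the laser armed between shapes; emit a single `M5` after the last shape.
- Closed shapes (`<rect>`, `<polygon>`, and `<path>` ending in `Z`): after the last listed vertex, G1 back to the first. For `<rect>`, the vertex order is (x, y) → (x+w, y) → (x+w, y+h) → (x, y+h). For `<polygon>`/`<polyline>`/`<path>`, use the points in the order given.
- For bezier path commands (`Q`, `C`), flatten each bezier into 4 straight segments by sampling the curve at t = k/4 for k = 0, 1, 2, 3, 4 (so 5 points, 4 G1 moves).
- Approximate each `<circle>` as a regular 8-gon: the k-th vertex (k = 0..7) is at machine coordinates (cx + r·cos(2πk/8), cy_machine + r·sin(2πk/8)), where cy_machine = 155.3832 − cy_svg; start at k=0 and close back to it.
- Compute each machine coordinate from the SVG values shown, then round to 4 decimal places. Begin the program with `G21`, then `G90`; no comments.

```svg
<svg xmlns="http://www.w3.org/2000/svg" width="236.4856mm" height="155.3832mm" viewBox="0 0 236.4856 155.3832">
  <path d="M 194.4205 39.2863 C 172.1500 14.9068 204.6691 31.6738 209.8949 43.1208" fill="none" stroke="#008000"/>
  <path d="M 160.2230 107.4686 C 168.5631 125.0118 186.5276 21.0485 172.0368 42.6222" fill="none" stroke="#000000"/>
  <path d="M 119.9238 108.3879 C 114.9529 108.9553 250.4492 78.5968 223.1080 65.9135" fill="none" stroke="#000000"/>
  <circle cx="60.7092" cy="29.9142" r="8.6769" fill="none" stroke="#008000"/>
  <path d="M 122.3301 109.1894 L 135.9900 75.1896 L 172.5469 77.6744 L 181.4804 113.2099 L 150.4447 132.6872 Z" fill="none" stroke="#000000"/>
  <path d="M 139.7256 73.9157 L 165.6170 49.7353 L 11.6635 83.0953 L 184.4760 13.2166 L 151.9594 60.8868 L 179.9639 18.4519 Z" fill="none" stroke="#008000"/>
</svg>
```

viewBox `0 0 236.4856 155.3832` with mm width/height → 1 unit = 1 mm. Flip: y_m = 155.3832 − y_svg.

**Shape 1** — `<path>` cubic bezier, stroke `#008000` → engrave (S121, F2622). Control points (SVG): P0=(194.4205,39.2863), P1=(172.1500,14.9068), P2=(204.6691,31.6738), P3=(209.8949,43.1208); sampled at t=k/4. Machine vertices: (194.4205,116.0969) → (186.7081,127.3926) → (191.8466,127.6146) → (202.1406,121.1191) → (209.8949,112.2624). Open path.

**Shape 2** — `<path>` cubic bezier, stroke `#000000` → score (S455, F2212). Control points (SVG): P0=(160.2230,107.4686), P1=(168.5631,125.0118), P2=(186.5276,21.0485), P3=(172.0368,42.6222); sampled at t=k/4. Machine vertices: (160.2230,47.9146) → (167.6252,53.6796) → (174.6915,81.8492) → (177.4770,109.2631) → (172.0368,112.7610). Open path.

**Shape 3** — `<path>` cubic bezier, stroke `#000000` → score (S455, F2212). Control points (SVG): P0=(119.9238,108.3879), P1=(114.9529,108.9553), P2=(250.4492,78.5968), P3=(223.1080,65.9135); sampled at t=k/4. Machine vertices: (119.9238,46.9953) → (137.7941,51.6090) → (179.9048,63.2635) → (217.8210,77.4025) → (223.1080,89.4697). Open path.

**Shape 4** — `<circle>` circle, stroke `#008000` → engrave (S121, F2622). Machine vertices: (69.3861,125.4690) → (66.8447,131.6045) → (60.7092,134.1459) → (54.5737,131.6045) → (52.0323,125.4690) → (54.5737,119.3335) → (60.7092,116.7921) → (66.8447,119.3335) → (69.3861,125.4690). Closed: final G1 returns to the first vertex.

**Shape 5** — `<path>` regular polygon, stroke `#000000` → score (S455, F2212). Machine vertices: (122.3301,46.1938) → (135.9900,80.1936) → (172.5469,77.7088) → (181.4804,42.1733) → (150.4447,22.6960) → (122.3301,46.1938). Closed: final G1 returns to the first vertex.

**Shape 6** — `<path>` closed polygon, stroke `#008000` → engrave (S121, F2622). Machine vertices: (139.7256,81.4675) → (165.6170,105.6479) → (11.6635,72.2879) → (184.4760,142.1666) → (151.9594,94.4964) → (179.9639,136.9313) → (139.7256,81.4675). Closed: final G1 returns to the first vertex.

G21
G90
G0 X194.4205 Y116.0969
M3 S121
G1 X186.7081 Y127.3926 F2622
G1 X191.8466 Y127.6146
G1 X202.1406 Y121.1191
G1 X209.8949 Y112.2624
G0 X160.2230 Y47.9146
M3 S455
G1 X167.6252 Y53.6796 F2212
G1 X174.6915 Y81.8492
G1 X177.4770 Y109.2631
G1 X172.0368 Y112.7610
G0 X119.9238 Y46.9953
M3 S455
G1 X137.7941 Y51.6090 F2212
G1 X179.9048 Y63.2635
G1 X217.8210 Y77.4025
G1 X223.1080 Y89.4697
G0 X69.3861 Y125.4690
M3 S121
G1 X66.8447 Y131.6045 F2622
G1 X60.7092 Y134.1459
G1 X54.5737 Y131.6045
G1 X52.0323 Y125.4690
G1 X54.5737 Y119.3335
G1 X60.7092 Y116.7921
G1 X66.8447 Y119.3335
G1 X69.3861 Y125.4690
G0 X122.3301 Y46.1938
M3 S455
G1 X135.9900 Y80.1936 F2212
G1 X172.5469 Y77.7088
G1 X181.4804 Y42.1733
G1 X150.4447 Y22.6960
G1 X122.3301 Y46.1938
G0 X139.7256 Y81.4675
M3 S121
G1 X165.6170 Y105.6479 F2622
G1 X11.6635 Y72.2879
G1 X184.4760 Y142.1666
G1 X151.9594 Y94.4964
G1 X179.9639 Y136.9313
G1 X139.7256 Y81.4675
M5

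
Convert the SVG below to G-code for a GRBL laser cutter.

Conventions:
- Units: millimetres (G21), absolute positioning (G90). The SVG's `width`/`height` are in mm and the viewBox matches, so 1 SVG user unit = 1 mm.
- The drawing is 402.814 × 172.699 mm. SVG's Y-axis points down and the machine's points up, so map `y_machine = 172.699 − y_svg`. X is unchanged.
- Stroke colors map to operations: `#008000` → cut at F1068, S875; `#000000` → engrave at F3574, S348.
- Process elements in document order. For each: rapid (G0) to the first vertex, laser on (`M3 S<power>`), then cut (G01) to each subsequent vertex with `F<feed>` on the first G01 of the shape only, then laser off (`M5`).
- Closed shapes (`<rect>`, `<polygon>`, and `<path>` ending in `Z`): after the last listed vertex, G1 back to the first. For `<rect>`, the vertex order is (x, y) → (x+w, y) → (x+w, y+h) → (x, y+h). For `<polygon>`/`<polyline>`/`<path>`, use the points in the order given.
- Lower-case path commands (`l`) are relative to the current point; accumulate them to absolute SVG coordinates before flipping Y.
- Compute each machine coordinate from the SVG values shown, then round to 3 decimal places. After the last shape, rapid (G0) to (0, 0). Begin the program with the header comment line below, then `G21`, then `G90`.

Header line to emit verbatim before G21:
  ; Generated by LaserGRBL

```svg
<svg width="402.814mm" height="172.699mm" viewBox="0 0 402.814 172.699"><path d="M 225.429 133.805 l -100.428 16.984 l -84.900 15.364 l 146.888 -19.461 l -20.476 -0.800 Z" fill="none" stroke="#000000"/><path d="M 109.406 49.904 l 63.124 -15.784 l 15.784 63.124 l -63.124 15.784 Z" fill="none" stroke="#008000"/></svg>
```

; Generated by LaserGRBL
G21
G90
G0 X225.429 Y38.894
M3 S348
G01 X125.001 Y21.910 F3574
G01 X40.101 Y6.546
G01 X186.989 Y26.007
G01 X166.513 Y26.807
G01 X225.429 Y38.894
M5
G0 X109.406 Y122.795
M3 S875
G01 X172.530 Y138.579 F1068
G01 X188.314 Y75.455
G01 X125.190 Y59.671
G01 X109.406 Y122.795
M5
G0 X0.000 Y0.000

viewBox `0 0 402.814 172.699` with mm width/height → 1 unit = 1 mm. Flip: y_m = 172.699 − y_svg.

**Shape 1** — `<path>` closed polygon, stroke `#000000` → engrave (S348, F3574). Machine vertices: (225.429,38.894) → (125.001,21.910) → (40.101,6.546) → (186.989,26.007) → (166.513,26.807) → (225.429,38.894). Closed: final G1 returns to the first vertex.

**Shape 2** — `<path>` regular polygon, stroke `#008000` → cut (S875, F1068). Machine vertices: (109.406,122.795) → (172.530,138.579) → (188.314,75.455) → (125.190,59.671) → (109.406,122.795). Closed: final G1 returns to the first vertex.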